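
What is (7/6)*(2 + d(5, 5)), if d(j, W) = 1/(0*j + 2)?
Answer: 35/12 ≈ 2.9167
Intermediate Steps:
d(j, W) = ½ (d(j, W) = 1/(0 + 2) = 1/2 = ½)
(7/6)*(2 + d(5, 5)) = (7/6)*(2 + ½) = (7*(⅙))*(5/2) = (7/6)*(5/2) = 35/12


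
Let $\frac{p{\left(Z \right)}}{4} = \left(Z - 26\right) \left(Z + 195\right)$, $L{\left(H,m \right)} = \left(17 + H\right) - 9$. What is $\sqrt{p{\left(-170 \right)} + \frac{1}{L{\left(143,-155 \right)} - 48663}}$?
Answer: $\frac{i \sqrt{720733082358}}{6064} \approx 140.0 i$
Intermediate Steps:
$L{\left(H,m \right)} = 8 + H$
$p{\left(Z \right)} = 4 \left(-26 + Z\right) \left(195 + Z\right)$ ($p{\left(Z \right)} = 4 \left(Z - 26\right) \left(Z + 195\right) = 4 \left(-26 + Z\right) \left(195 + Z\right)$)
$\sqrt{p{\left(-170 \right)} + \frac{1}{L{\left(143,-155 \right)} - 48663}} = \sqrt{\left(-20280 + 4 \left(-170\right)^{2} + 676 \left(-170\right)\right) + \frac{1}{\left(8 + 143\right) - 48663}} = \sqrt{\left(-20280 + 4 \cdot 28900 - 114920\right) + \frac{1}{151 - 48663}} = \sqrt{\left(-20280 + 115600 - 114920\right) + \frac{1}{-48512}} = \sqrt{-19600 - \frac{1}{48512}} = \sqrt{- \frac{950835201}{48512}} = \frac{i \sqrt{720733082358}}{6064}$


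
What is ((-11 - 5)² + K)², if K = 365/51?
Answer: 180123241/2601 ≈ 69252.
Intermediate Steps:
K = 365/51 (K = 365*(1/51) = 365/51 ≈ 7.1569)
((-11 - 5)² + K)² = ((-11 - 5)² + 365/51)² = ((-16)² + 365/51)² = (256 + 365/51)² = (13421/51)² = 180123241/2601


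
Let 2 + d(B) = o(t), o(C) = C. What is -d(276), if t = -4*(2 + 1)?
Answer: 14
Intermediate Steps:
t = -12 (t = -4*3 = -12)
d(B) = -14 (d(B) = -2 - 12 = -14)
-d(276) = -1*(-14) = 14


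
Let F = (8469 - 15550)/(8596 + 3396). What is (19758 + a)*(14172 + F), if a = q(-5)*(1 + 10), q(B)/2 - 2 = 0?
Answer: 1682611019243/5996 ≈ 2.8062e+8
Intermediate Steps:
q(B) = 4 (q(B) = 4 + 2*0 = 4 + 0 = 4)
F = -7081/11992 ≈ -0.59048
a = 44 (a = 4*(1 + 10) = 4*11 = 44)
(19758 + a)*(14172 + F) = (19758 + 44)*(14172 - 7081/11992) = 19802*(169943543/11992) = 1682611019243/5996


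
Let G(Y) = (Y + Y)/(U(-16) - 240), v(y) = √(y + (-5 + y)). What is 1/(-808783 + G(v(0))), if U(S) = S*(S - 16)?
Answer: -14959250368/12098787390382149 - 136*I*√5/12098787390382149 ≈ -1.2364e-6 - 2.5135e-14*I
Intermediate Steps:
U(S) = S*(-16 + S)
v(y) = √(-5 + 2*y)
G(Y) = Y/136 (G(Y) = (Y + Y)/(-16*(-16 - 16) - 240) = (2*Y)/(-16*(-32) - 240) = (2*Y)/(512 - 240) = (2*Y)/272 = (2*Y)*(1/272) = Y/136)
1/(-808783 + G(v(0))) = 1/(-808783 + √(-5 + 2*0)/136) = 1/(-808783 + √(-5 + 0)/136) = 1/(-808783 + √(-5)/136) = 1/(-808783 + (I*√5)/136) = 1/(-808783 + I*√5/136)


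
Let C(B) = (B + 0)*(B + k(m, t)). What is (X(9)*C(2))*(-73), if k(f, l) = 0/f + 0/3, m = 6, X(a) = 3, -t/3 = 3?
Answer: -876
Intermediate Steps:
t = -9 (t = -3*3 = -9)
k(f, l) = 0 (k(f, l) = 0 + 0*(⅓) = 0 + 0 = 0)
C(B) = B² (C(B) = (B + 0)*(B + 0) = B*B = B²)
(X(9)*C(2))*(-73) = (3*2²)*(-73) = (3*4)*(-73) = 12*(-73) = -876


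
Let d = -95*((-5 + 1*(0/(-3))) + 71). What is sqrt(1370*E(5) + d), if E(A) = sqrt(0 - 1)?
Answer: sqrt(-6270 + 1370*I) ≈ 8.6002 + 79.649*I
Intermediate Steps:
E(A) = I (E(A) = sqrt(-1) = I)
d = -6270 (d = -95*((-5 + 1*(0*(-1/3))) + 71) = -95*((-5 + 1*0) + 71) = -95*((-5 + 0) + 71) = -95*(-5 + 71) = -95*66 = -6270)
sqrt(1370*E(5) + d) = sqrt(1370*I - 6270) = sqrt(-6270 + 1370*I)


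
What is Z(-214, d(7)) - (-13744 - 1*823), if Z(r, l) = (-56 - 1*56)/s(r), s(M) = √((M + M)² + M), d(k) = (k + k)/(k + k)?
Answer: 14567 - 56*√20330/30495 ≈ 14567.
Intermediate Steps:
d(k) = 1 (d(k) = (2*k)/((2*k)) = (2*k)*(1/(2*k)) = 1)
s(M) = √(M + 4*M²) (s(M) = √((2*M)² + M) = √(4*M² + M) = √(M + 4*M²))
Z(r, l) = -112/√(r*(1 + 4*r)) (Z(r, l) = (-56 - 1*56)/(√(r*(1 + 4*r))) = (-56 - 56)/√(r*(1 + 4*r)) = -112/√(r*(1 + 4*r)))
Z(-214, d(7)) - (-13744 - 1*823) = -112*√20330/60990 - (-13744 - 1*823) = -112*√20330/60990 - (-13744 - 823) = -112*√20330/60990 - 1*(-14567) = -56*√20330/30495 + 14567 = 14567 - 56*√20330/30495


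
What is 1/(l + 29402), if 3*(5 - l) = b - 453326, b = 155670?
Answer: 3/385877 ≈ 7.7745e-6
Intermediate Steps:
l = 297671/3 (l = 5 - (155670 - 453326)/3 = 5 - ⅓*(-297656) = 5 + 297656/3 = 297671/3 ≈ 99224.)
1/(l + 29402) = 1/(297671/3 + 29402) = 1/(385877/3) = 3/385877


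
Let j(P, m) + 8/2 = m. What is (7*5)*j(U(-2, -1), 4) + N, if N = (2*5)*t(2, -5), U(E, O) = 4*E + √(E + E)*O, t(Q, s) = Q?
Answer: 20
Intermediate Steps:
U(E, O) = 4*E + O*√2*√E (U(E, O) = 4*E + √(2*E)*O = 4*E + (√2*√E)*O = 4*E + O*√2*√E)
j(P, m) = -4 + m
N = 20 (N = (2*5)*2 = 10*2 = 20)
(7*5)*j(U(-2, -1), 4) + N = (7*5)*(-4 + 4) + 20 = 35*0 + 20 = 0 + 20 = 20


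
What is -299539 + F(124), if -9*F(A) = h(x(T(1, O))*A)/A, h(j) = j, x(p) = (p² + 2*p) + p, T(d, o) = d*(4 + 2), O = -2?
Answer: -299545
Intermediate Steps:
T(d, o) = 6*d (T(d, o) = d*6 = 6*d)
x(p) = p² + 3*p
F(A) = -6 (F(A) = -((6*1)*(3 + 6*1))*A/(9*A) = -(6*(3 + 6))*A/(9*A) = -(6*9)*A/(9*A) = -54*A/(9*A) = -⅑*54 = -6)
-299539 + F(124) = -299539 - 6 = -299545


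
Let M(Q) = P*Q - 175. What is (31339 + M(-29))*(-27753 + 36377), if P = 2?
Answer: 268258144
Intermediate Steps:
M(Q) = -175 + 2*Q (M(Q) = 2*Q - 175 = -175 + 2*Q)
(31339 + M(-29))*(-27753 + 36377) = (31339 + (-175 + 2*(-29)))*(-27753 + 36377) = (31339 + (-175 - 58))*8624 = (31339 - 233)*8624 = 31106*8624 = 268258144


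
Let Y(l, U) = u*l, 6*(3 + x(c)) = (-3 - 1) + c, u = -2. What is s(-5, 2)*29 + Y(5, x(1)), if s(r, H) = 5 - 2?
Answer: 77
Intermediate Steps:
s(r, H) = 3
x(c) = -11/3 + c/6 (x(c) = -3 + ((-3 - 1) + c)/6 = -3 + (-4 + c)/6 = -3 + (-⅔ + c/6) = -11/3 + c/6)
Y(l, U) = -2*l
s(-5, 2)*29 + Y(5, x(1)) = 3*29 - 2*5 = 87 - 10 = 77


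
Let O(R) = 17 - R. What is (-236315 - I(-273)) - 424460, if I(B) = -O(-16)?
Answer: -660742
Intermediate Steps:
I(B) = -33 (I(B) = -(17 - 1*(-16)) = -(17 + 16) = -1*33 = -33)
(-236315 - I(-273)) - 424460 = (-236315 - 1*(-33)) - 424460 = (-236315 + 33) - 424460 = -236282 - 424460 = -660742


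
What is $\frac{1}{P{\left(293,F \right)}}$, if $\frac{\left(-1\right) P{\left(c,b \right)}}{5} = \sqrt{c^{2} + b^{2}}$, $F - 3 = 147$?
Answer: $- \frac{\sqrt{108349}}{541745} \approx -0.0006076$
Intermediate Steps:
$F = 150$ ($F = 3 + 147 = 150$)
$P{\left(c,b \right)} = - 5 \sqrt{b^{2} + c^{2}}$ ($P{\left(c,b \right)} = - 5 \sqrt{c^{2} + b^{2}} = - 5 \sqrt{b^{2} + c^{2}}$)
$\frac{1}{P{\left(293,F \right)}} = \frac{1}{\left(-5\right) \sqrt{150^{2} + 293^{2}}} = \frac{1}{\left(-5\right) \sqrt{22500 + 85849}} = \frac{1}{\left(-5\right) \sqrt{108349}} = - \frac{\sqrt{108349}}{541745}$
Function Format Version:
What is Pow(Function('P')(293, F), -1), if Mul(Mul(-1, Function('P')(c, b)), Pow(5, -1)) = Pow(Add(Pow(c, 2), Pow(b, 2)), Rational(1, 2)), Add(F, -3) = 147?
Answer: Mul(Rational(-1, 541745), Pow(108349, Rational(1, 2))) ≈ -0.00060760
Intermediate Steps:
F = 150 (F = Add(3, 147) = 150)
Function('P')(c, b) = Mul(-5, Pow(Add(Pow(b, 2), Pow(c, 2)), Rational(1, 2))) (Function('P')(c, b) = Mul(-5, Pow(Add(Pow(c, 2), Pow(b, 2)), Rational(1, 2))) = Mul(-5, Pow(Add(Pow(b, 2), Pow(c, 2)), Rational(1, 2))))
Pow(Function('P')(293, F), -1) = Pow(Mul(-5, Pow(Add(Pow(150, 2), Pow(293, 2)), Rational(1, 2))), -1) = Pow(Mul(-5, Pow(Add(22500, 85849), Rational(1, 2))), -1) = Pow(Mul(-5, Pow(108349, Rational(1, 2))), -1) = Mul(Rational(-1, 541745), Pow(108349, Rational(1, 2)))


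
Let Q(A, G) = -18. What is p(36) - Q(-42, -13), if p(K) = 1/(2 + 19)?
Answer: 379/21 ≈ 18.048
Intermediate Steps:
p(K) = 1/21
p(36) - Q(-42, -13) = 1/21 - 1*(-18) = 1/21 + 18 = 379/21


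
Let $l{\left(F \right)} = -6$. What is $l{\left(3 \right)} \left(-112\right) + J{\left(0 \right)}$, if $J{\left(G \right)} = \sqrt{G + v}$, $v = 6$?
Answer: $672 + \sqrt{6} \approx 674.45$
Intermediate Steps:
$J{\left(G \right)} = \sqrt{6 + G}$ ($J{\left(G \right)} = \sqrt{G + 6} = \sqrt{6 + G}$)
$l{\left(3 \right)} \left(-112\right) + J{\left(0 \right)} = \left(-6\right) \left(-112\right) + \sqrt{6 + 0} = 672 + \sqrt{6}$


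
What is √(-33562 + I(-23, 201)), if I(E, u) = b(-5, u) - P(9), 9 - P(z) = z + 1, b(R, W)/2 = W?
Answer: I*√33159 ≈ 182.1*I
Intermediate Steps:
b(R, W) = 2*W
P(z) = 8 - z (P(z) = 9 - (z + 1) = 9 - (1 + z) = 9 + (-1 - z) = 8 - z)
I(E, u) = 1 + 2*u (I(E, u) = 2*u - (8 - 1*9) = 2*u - (8 - 9) = 2*u - 1*(-1) = 2*u + 1 = 1 + 2*u)
√(-33562 + I(-23, 201)) = √(-33562 + (1 + 2*201)) = √(-33562 + (1 + 402)) = √(-33562 + 403) = √(-33159) = I*√33159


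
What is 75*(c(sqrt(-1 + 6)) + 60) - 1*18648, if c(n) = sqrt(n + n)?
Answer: -14148 + 75*sqrt(2)*5**(1/4) ≈ -13989.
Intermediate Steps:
c(n) = sqrt(2)*sqrt(n) (c(n) = sqrt(2*n) = sqrt(2)*sqrt(n))
75*(c(sqrt(-1 + 6)) + 60) - 1*18648 = 75*(sqrt(2)*sqrt(sqrt(-1 + 6)) + 60) - 1*18648 = 75*(sqrt(2)*sqrt(sqrt(5)) + 60) - 18648 = 75*(sqrt(2)*5**(1/4) + 60) - 18648 = 75*(60 + sqrt(2)*5**(1/4)) - 18648 = (4500 + 75*sqrt(2)*5**(1/4)) - 18648 = -14148 + 75*sqrt(2)*5**(1/4)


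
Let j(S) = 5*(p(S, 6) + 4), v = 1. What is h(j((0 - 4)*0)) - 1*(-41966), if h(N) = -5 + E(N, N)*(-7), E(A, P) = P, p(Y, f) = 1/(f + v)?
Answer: 41816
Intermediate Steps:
p(Y, f) = 1/(1 + f) (p(Y, f) = 1/(f + 1) = 1/(1 + f))
j(S) = 145/7 (j(S) = 5*(1/(1 + 6) + 4) = 5*(1/7 + 4) = 5*(⅐ + 4) = 5*(29/7) = 145/7)
h(N) = -5 - 7*N (h(N) = -5 + N*(-7) = -5 - 7*N)
h(j((0 - 4)*0)) - 1*(-41966) = (-5 - 7*145/7) - 1*(-41966) = (-5 - 145) + 41966 = -150 + 41966 = 41816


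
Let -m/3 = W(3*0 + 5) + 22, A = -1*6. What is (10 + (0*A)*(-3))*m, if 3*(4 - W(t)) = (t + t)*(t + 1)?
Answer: -180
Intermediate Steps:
A = -6
W(t) = 4 - 2*t*(1 + t)/3 (W(t) = 4 - (t + t)*(t + 1)/3 = 4 - 2*t*(1 + t)/3)
m = -18 (m = -3*((4 - 2*(3*0 + 5)/3 - 2*(3*0 + 5)**2/3) + 22) = -3*((4 - 2*(0 + 5)/3 - 2*(0 + 5)**2/3) + 22) = -3*((4 - 2/3*5 - 2/3*5**2) + 22) = -3*((4 - 10/3 - 2/3*25) + 22) = -3*((4 - 10/3 - 50/3) + 22) = -3*(-16 + 22) = -3*6 = -18)
(10 + (0*A)*(-3))*m = (10 + (0*(-6))*(-3))*(-18) = (10 + 0*(-3))*(-18) = (10 + 0)*(-18) = 10*(-18) = -180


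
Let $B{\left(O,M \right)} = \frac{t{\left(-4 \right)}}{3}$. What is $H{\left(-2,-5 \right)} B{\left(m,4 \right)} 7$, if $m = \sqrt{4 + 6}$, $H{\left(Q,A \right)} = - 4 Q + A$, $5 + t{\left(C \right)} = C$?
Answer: $-63$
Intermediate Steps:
$t{\left(C \right)} = -5 + C$
$H{\left(Q,A \right)} = A - 4 Q$
$m = \sqrt{10} \approx 3.1623$
$B{\left(O,M \right)} = -3$ ($B{\left(O,M \right)} = \frac{-5 - 4}{3} = \left(-9\right) \frac{1}{3} = -3$)
$H{\left(-2,-5 \right)} B{\left(m,4 \right)} 7 = \left(-5 - -8\right) \left(-3\right) 7 = \left(-5 + 8\right) \left(-3\right) 7 = 3 \left(-3\right) 7 = \left(-9\right) 7 = -63$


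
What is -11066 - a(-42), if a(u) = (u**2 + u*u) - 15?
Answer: -14579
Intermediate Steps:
a(u) = -15 + 2*u**2 (a(u) = (u**2 + u**2) - 15 = 2*u**2 - 15 = -15 + 2*u**2)
-11066 - a(-42) = -11066 - (-15 + 2*(-42)**2) = -11066 - (-15 + 2*1764) = -11066 - (-15 + 3528) = -11066 - 1*3513 = -11066 - 3513 = -14579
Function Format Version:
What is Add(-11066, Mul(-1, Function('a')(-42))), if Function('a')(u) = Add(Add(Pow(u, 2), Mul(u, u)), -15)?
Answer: -14579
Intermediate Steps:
Function('a')(u) = Add(-15, Mul(2, Pow(u, 2))) (Function('a')(u) = Add(Add(Pow(u, 2), Pow(u, 2)), -15) = Add(Mul(2, Pow(u, 2)), -15) = Add(-15, Mul(2, Pow(u, 2))))
Add(-11066, Mul(-1, Function('a')(-42))) = Add(-11066, Mul(-1, Add(-15, Mul(2, Pow(-42, 2))))) = Add(-11066, Mul(-1, Add(-15, Mul(2, 1764)))) = Add(-11066, Mul(-1, Add(-15, 3528))) = Add(-11066, Mul(-1, 3513)) = Add(-11066, -3513) = -14579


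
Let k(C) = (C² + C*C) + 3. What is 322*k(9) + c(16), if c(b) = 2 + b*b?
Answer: 53388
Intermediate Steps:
c(b) = 2 + b²
k(C) = 3 + 2*C² (k(C) = (C² + C²) + 3 = 2*C² + 3 = 3 + 2*C²)
322*k(9) + c(16) = 322*(3 + 2*9²) + (2 + 16²) = 322*(3 + 2*81) + (2 + 256) = 322*(3 + 162) + 258 = 322*165 + 258 = 53130 + 258 = 53388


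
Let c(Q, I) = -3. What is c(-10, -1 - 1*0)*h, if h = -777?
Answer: 2331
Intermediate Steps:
c(-10, -1 - 1*0)*h = -3*(-777) = 2331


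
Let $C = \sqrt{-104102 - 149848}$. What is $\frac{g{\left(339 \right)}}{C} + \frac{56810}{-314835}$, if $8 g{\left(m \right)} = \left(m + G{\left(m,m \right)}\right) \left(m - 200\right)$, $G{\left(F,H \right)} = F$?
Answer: $- \frac{11362}{62967} - \frac{15707 i \sqrt{10158}}{67720} \approx -0.18044 - 23.377 i$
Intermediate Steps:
$g{\left(m \right)} = \frac{m \left(-200 + m\right)}{4}$ ($g{\left(m \right)} = \frac{\left(m + m\right) \left(m - 200\right)}{8} = \frac{2 m \left(-200 + m\right)}{8} = \frac{m \left(-200 + m\right)}{4}$)
$C = 5 i \sqrt{10158}$ ($C = \sqrt{-253950} = 5 i \sqrt{10158} \approx 503.93 i$)
$\frac{g{\left(339 \right)}}{C} + \frac{56810}{-314835} = \frac{\frac{1}{4} \cdot 339 \left(-200 + 339\right)}{5 i \sqrt{10158}} + \frac{56810}{-314835} = \frac{1}{4} \cdot 339 \cdot 139 \left(- \frac{i \sqrt{10158}}{50790}\right) + 56810 \left(- \frac{1}{314835}\right) = \frac{47121 \left(- \frac{i \sqrt{10158}}{50790}\right)}{4} - \frac{11362}{62967} = - \frac{15707 i \sqrt{10158}}{67720} - \frac{11362}{62967} = - \frac{11362}{62967} - \frac{15707 i \sqrt{10158}}{67720}$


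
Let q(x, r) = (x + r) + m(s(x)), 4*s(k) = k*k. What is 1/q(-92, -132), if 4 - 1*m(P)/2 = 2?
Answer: -1/220 ≈ -0.0045455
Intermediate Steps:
s(k) = k**2/4 (s(k) = (k*k)/4 = k**2/4)
m(P) = 4 (m(P) = 8 - 2*2 = 8 - 4 = 4)
q(x, r) = 4 + r + x (q(x, r) = (x + r) + 4 = (r + x) + 4 = 4 + r + x)
1/q(-92, -132) = 1/(4 - 132 - 92) = 1/(-220) = -1/220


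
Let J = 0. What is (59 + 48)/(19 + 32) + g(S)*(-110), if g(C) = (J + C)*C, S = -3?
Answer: -50383/51 ≈ -987.90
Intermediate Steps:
g(C) = C² (g(C) = (0 + C)*C = C*C = C²)
(59 + 48)/(19 + 32) + g(S)*(-110) = (59 + 48)/(19 + 32) + (-3)²*(-110) = 107/51 + 9*(-110) = 107*(1/51) - 990 = 107/51 - 990 = -50383/51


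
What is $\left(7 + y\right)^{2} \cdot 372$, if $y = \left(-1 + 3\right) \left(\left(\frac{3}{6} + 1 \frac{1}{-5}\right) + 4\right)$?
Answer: $\frac{2263248}{25} \approx 90530.0$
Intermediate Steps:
$y = \frac{43}{5}$ ($y = 2 \left(\left(3 \cdot \frac{1}{6} + 1 \left(- \frac{1}{5}\right)\right) + 4\right) = 2 \left(\left(\frac{1}{2} - \frac{1}{5}\right) + 4\right) = 2 \left(\frac{3}{10} + 4\right) = 2 \cdot \frac{43}{10} = \frac{43}{5} \approx 8.6$)
$\left(7 + y\right)^{2} \cdot 372 = \left(7 + \frac{43}{5}\right)^{2} \cdot 372 = \left(\frac{78}{5}\right)^{2} \cdot 372 = \frac{6084}{25} \cdot 372 = \frac{2263248}{25}$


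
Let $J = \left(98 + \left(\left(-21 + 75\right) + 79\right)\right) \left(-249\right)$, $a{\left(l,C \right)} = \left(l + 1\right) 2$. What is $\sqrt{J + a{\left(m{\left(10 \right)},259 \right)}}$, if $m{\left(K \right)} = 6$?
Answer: $i \sqrt{57505} \approx 239.8 i$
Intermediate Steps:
$a{\left(l,C \right)} = 2 + 2 l$ ($a{\left(l,C \right)} = \left(1 + l\right) 2 = 2 + 2 l$)
$J = -57519$ ($J = \left(98 + \left(54 + 79\right)\right) \left(-249\right) = \left(98 + 133\right) \left(-249\right) = 231 \left(-249\right) = -57519$)
$\sqrt{J + a{\left(m{\left(10 \right)},259 \right)}} = \sqrt{-57519 + \left(2 + 2 \cdot 6\right)} = \sqrt{-57519 + \left(2 + 12\right)} = \sqrt{-57519 + 14} = \sqrt{-57505} = i \sqrt{57505}$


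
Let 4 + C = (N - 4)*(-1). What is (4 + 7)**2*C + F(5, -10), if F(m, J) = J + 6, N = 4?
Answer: -488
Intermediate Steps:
F(m, J) = 6 + J
C = -4 (C = -4 + (4 - 4)*(-1) = -4 + 0*(-1) = -4 + 0 = -4)
(4 + 7)**2*C + F(5, -10) = (4 + 7)**2*(-4) + (6 - 10) = 11**2*(-4) - 4 = 121*(-4) - 4 = -484 - 4 = -488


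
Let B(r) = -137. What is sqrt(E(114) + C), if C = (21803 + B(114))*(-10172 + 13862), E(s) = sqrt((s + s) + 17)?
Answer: sqrt(79947540 + 7*sqrt(5)) ≈ 8941.3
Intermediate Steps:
E(s) = sqrt(17 + 2*s) (E(s) = sqrt(2*s + 17) = sqrt(17 + 2*s))
C = 79947540 (C = (21803 - 137)*(-10172 + 13862) = 21666*3690 = 79947540)
sqrt(E(114) + C) = sqrt(sqrt(17 + 2*114) + 79947540) = sqrt(sqrt(17 + 228) + 79947540) = sqrt(sqrt(245) + 79947540) = sqrt(7*sqrt(5) + 79947540) = sqrt(79947540 + 7*sqrt(5))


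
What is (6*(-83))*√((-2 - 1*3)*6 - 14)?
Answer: -996*I*√11 ≈ -3303.4*I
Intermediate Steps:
(6*(-83))*√((-2 - 1*3)*6 - 14) = -498*√((-2 - 3)*6 - 14) = -498*√(-5*6 - 14) = -498*√(-30 - 14) = -996*I*√11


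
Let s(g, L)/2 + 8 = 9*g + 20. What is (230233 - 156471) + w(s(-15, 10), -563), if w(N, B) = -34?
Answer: 73728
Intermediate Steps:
s(g, L) = 24 + 18*g (s(g, L) = -16 + 2*(9*g + 20) = -16 + 2*(20 + 9*g) = -16 + (40 + 18*g) = 24 + 18*g)
(230233 - 156471) + w(s(-15, 10), -563) = (230233 - 156471) - 34 = 73762 - 34 = 73728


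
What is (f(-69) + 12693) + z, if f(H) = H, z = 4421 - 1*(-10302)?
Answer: 27347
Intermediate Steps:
z = 14723 (z = 4421 + 10302 = 14723)
(f(-69) + 12693) + z = (-69 + 12693) + 14723 = 12624 + 14723 = 27347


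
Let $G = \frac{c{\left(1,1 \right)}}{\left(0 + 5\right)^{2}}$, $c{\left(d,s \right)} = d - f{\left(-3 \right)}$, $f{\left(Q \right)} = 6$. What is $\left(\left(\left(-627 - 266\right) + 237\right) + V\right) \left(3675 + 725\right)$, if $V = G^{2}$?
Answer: $-2886224$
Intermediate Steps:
$c{\left(d,s \right)} = -6 + d$ ($c{\left(d,s \right)} = d - 6 = -6 + d$)
$G = - \frac{1}{5}$ ($G = \frac{-6 + 1}{\left(0 + 5\right)^{2}} = - \frac{5}{5^{2}} = - \frac{5}{25} = \left(-5\right) \frac{1}{25} = - \frac{1}{5} \approx -0.2$)
$V = \frac{1}{25}$ ($V = \left(- \frac{1}{5}\right)^{2} = \frac{1}{25} \approx 0.04$)
$\left(\left(\left(-627 - 266\right) + 237\right) + V\right) \left(3675 + 725\right) = \left(\left(\left(-627 - 266\right) + 237\right) + \frac{1}{25}\right) \left(3675 + 725\right) = \left(\left(-893 + 237\right) + \frac{1}{25}\right) 4400 = \left(-656 + \frac{1}{25}\right) 4400 = \left(- \frac{16399}{25}\right) 4400 = -2886224$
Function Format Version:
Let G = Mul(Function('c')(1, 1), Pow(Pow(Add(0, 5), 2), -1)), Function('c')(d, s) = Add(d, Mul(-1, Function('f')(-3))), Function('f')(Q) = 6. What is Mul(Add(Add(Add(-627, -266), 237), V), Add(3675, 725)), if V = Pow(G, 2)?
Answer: -2886224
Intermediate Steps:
Function('c')(d, s) = Add(-6, d) (Function('c')(d, s) = Add(d, Mul(-1, 6)) = Add(d, -6) = Add(-6, d))
G = Rational(-1, 5) (G = Mul(Add(-6, 1), Pow(Pow(Add(0, 5), 2), -1)) = Mul(-5, Pow(Pow(5, 2), -1)) = Mul(-5, Pow(25, -1)) = Mul(-5, Rational(1, 25)) = Rational(-1, 5) ≈ -0.20000)
V = Rational(1, 25) (V = Pow(Rational(-1, 5), 2) = Rational(1, 25) ≈ 0.040000)
Mul(Add(Add(Add(-627, -266), 237), V), Add(3675, 725)) = Mul(Add(Add(Add(-627, -266), 237), Rational(1, 25)), Add(3675, 725)) = Mul(Add(Add(-893, 237), Rational(1, 25)), 4400) = Mul(Add(-656, Rational(1, 25)), 4400) = Mul(Rational(-16399, 25), 4400) = -2886224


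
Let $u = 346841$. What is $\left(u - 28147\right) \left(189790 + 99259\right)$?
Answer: $92118182006$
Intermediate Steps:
$\left(u - 28147\right) \left(189790 + 99259\right) = \left(346841 - 28147\right) \left(189790 + 99259\right) = 318694 \cdot 289049 = 92118182006$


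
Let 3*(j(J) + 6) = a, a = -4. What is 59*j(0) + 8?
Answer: -1274/3 ≈ -424.67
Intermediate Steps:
j(J) = -22/3 (j(J) = -6 + (⅓)*(-4) = -6 - 4/3 = -22/3)
59*j(0) + 8 = 59*(-22/3) + 8 = -1298/3 + 8 = -1274/3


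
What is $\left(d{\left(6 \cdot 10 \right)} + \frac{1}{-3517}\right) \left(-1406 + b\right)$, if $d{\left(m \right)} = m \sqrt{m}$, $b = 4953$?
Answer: $- \frac{3547}{3517} + 425640 \sqrt{15} \approx 1.6485 \cdot 10^{6}$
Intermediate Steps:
$d{\left(m \right)} = m^{\frac{3}{2}}$
$\left(d{\left(6 \cdot 10 \right)} + \frac{1}{-3517}\right) \left(-1406 + b\right) = \left(\left(6 \cdot 10\right)^{\frac{3}{2}} + \frac{1}{-3517}\right) \left(-1406 + 4953\right) = \left(60^{\frac{3}{2}} - \frac{1}{3517}\right) 3547 = \left(120 \sqrt{15} - \frac{1}{3517}\right) 3547 = \left(- \frac{1}{3517} + 120 \sqrt{15}\right) 3547 = - \frac{3547}{3517} + 425640 \sqrt{15}$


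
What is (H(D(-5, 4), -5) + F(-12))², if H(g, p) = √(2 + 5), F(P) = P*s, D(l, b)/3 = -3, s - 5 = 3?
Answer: (96 - √7)² ≈ 8715.0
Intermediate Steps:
s = 8 (s = 5 + 3 = 8)
D(l, b) = -9 (D(l, b) = 3*(-3) = -9)
F(P) = 8*P (F(P) = P*8 = 8*P)
H(g, p) = √7
(H(D(-5, 4), -5) + F(-12))² = (√7 + 8*(-12))² = (√7 - 96)² = (-96 + √7)²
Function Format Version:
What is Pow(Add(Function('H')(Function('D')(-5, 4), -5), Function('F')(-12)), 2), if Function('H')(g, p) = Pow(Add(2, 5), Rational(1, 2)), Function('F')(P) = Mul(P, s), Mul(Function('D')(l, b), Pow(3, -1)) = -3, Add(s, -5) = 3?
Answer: Pow(Add(96, Mul(-1, Pow(7, Rational(1, 2)))), 2) ≈ 8715.0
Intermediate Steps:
s = 8 (s = Add(5, 3) = 8)
Function('D')(l, b) = -9 (Function('D')(l, b) = Mul(3, -3) = -9)
Function('F')(P) = Mul(8, P) (Function('F')(P) = Mul(P, 8) = Mul(8, P))
Function('H')(g, p) = Pow(7, Rational(1, 2))
Pow(Add(Function('H')(Function('D')(-5, 4), -5), Function('F')(-12)), 2) = Pow(Add(Pow(7, Rational(1, 2)), Mul(8, -12)), 2) = Pow(Add(Pow(7, Rational(1, 2)), -96), 2) = Pow(Add(-96, Pow(7, Rational(1, 2))), 2)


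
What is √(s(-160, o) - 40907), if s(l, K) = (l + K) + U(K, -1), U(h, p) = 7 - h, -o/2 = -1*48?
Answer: 2*I*√10265 ≈ 202.63*I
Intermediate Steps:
o = 96 (o = -(-2)*48 = -2*(-48) = 96)
s(l, K) = 7 + l (s(l, K) = (l + K) + (7 - K) = (K + l) + (7 - K) = 7 + l)
√(s(-160, o) - 40907) = √((7 - 160) - 40907) = √(-153 - 40907) = √(-41060) = 2*I*√10265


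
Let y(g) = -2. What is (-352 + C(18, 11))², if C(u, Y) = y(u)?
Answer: 125316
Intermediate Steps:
C(u, Y) = -2
(-352 + C(18, 11))² = (-352 - 2)² = (-354)² = 125316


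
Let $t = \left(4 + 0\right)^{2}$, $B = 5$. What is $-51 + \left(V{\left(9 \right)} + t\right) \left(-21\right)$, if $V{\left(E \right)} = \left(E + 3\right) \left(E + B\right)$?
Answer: $-3915$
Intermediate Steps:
$V{\left(E \right)} = \left(3 + E\right) \left(5 + E\right)$ ($V{\left(E \right)} = \left(E + 3\right) \left(E + 5\right) = \left(3 + E\right) \left(5 + E\right)$)
$t = 16$ ($t = 4^{2} = 16$)
$-51 + \left(V{\left(9 \right)} + t\right) \left(-21\right) = -51 + \left(\left(15 + 9^{2} + 8 \cdot 9\right) + 16\right) \left(-21\right) = -51 + \left(\left(15 + 81 + 72\right) + 16\right) \left(-21\right) = -51 + \left(168 + 16\right) \left(-21\right) = -51 + 184 \left(-21\right) = -51 - 3864 = -3915$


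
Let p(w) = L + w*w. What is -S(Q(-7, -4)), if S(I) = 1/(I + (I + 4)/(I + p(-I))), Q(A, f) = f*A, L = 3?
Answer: -815/22852 ≈ -0.035664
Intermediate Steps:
Q(A, f) = A*f
p(w) = 3 + w² (p(w) = 3 + w*w = 3 + w²)
S(I) = 1/(I + (4 + I)/(3 + I + I²)) (S(I) = 1/(I + (I + 4)/(I + (3 + (-I)²))) = 1/(I + (4 + I)/(I + (3 + I²))) = 1/(I + (4 + I)/(3 + I + I²)))
-S(Q(-7, -4)) = -(3 - 7*(-4) + (-7*(-4))²)/(4 + (-7*(-4))² + (-7*(-4))³ + 4*(-7*(-4))) = -(3 + 28 + 28²)/(4 + 28² + 28³ + 4*28) = -(3 + 28 + 784)/(4 + 784 + 21952 + 112) = -815/22852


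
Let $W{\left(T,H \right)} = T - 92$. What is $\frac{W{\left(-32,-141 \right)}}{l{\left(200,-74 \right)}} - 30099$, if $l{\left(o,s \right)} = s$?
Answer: $- \frac{1113601}{37} \approx -30097.0$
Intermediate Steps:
$W{\left(T,H \right)} = -92 + T$ ($W{\left(T,H \right)} = T - 92 = -92 + T$)
$\frac{W{\left(-32,-141 \right)}}{l{\left(200,-74 \right)}} - 30099 = \frac{-92 - 32}{-74} - 30099 = \left(-124\right) \left(- \frac{1}{74}\right) - 30099 = \frac{62}{37} - 30099 = - \frac{1113601}{37}$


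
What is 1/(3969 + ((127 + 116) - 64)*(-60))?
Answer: -1/6771 ≈ -0.00014769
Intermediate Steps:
1/(3969 + ((127 + 116) - 64)*(-60)) = 1/(3969 + (243 - 64)*(-60)) = 1/(3969 + 179*(-60)) = 1/(3969 - 10740) = 1/(-6771) = -1/6771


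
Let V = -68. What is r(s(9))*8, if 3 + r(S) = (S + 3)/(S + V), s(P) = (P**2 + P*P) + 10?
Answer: -137/13 ≈ -10.538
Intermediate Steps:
s(P) = 10 + 2*P**2 (s(P) = (P**2 + P**2) + 10 = 2*P**2 + 10 = 10 + 2*P**2)
r(S) = -3 + (3 + S)/(-68 + S) (r(S) = -3 + (S + 3)/(S - 68) = -3 + (3 + S)/(-68 + S))
r(s(9))*8 = ((207 - 2*(10 + 2*9**2))/(-68 + (10 + 2*9**2)))*8 = ((207 - 2*(10 + 2*81))/(-68 + (10 + 2*81)))*8 = ((207 - 2*(10 + 162))/(-68 + (10 + 162)))*8 = ((207 - 2*172)/(-68 + 172))*8 = ((207 - 344)/104)*8 = ((1/104)*(-137))*8 = -137/104*8 = -137/13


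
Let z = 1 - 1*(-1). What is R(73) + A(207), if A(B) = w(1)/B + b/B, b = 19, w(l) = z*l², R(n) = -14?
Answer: -959/69 ≈ -13.899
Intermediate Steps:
z = 2 (z = 1 + 1 = 2)
w(l) = 2*l²
A(B) = 21/B (A(B) = (2*1²)/B + 19/B = (2*1)/B + 19/B = 2/B + 19/B = 21/B)
R(73) + A(207) = -14 + 21/207 = -14 + 21*(1/207) = -14 + 7/69 = -959/69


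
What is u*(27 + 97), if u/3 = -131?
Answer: -48732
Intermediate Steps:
u = -393 (u = 3*(-131) = -393)
u*(27 + 97) = -393*(27 + 97) = -393*124 = -48732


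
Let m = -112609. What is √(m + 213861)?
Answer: 2*√25313 ≈ 318.20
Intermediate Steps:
√(m + 213861) = √(-112609 + 213861) = √101252 = 2*√25313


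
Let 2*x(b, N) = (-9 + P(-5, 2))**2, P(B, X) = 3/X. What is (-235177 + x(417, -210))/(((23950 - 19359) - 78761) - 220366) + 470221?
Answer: 1107977980839/2356288 ≈ 4.7022e+5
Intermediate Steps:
x(b, N) = 225/8 (x(b, N) = (-9 + 3/2)**2/2 = (-15/2)**2/2 = (1/2)*(225/4) = 225/8)
(-235177 + x(417, -210))/(((23950 - 19359) - 78761) - 220366) + 470221 = (-235177 + 225/8)/(((23950 - 19359) - 78761) - 220366) + 470221 = -1881191/(8*((4591 - 78761) - 220366)) + 470221 = -1881191/(8*(-74170 - 220366)) + 470221 = -1881191/8/(-294536) + 470221 = -1881191/8*(-1/294536) + 470221 = 1881191/2356288 + 470221 = 1107977980839/2356288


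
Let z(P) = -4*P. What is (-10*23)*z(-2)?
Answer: -1840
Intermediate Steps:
(-10*23)*z(-2) = (-10*23)*(-4*(-2)) = -230*8 = -1840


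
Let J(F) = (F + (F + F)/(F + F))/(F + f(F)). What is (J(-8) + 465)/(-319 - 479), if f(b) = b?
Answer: -7447/12768 ≈ -0.58325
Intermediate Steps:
J(F) = (1 + F)/(2*F) (J(F) = (F + (F + F)/(F + F))/(F + F) = (F + (2*F)/((2*F)))/((2*F)) = (F + (2*F)*(1/(2*F)))*(1/(2*F)) = (F + 1)*(1/(2*F)) = (1 + F)*(1/(2*F)) = (1 + F)/(2*F))
(J(-8) + 465)/(-319 - 479) = ((½)*(1 - 8)/(-8) + 465)/(-319 - 479) = ((½)*(-⅛)*(-7) + 465)/(-798) = (7/16 + 465)*(-1/798) = (7447/16)*(-1/798) = -7447/12768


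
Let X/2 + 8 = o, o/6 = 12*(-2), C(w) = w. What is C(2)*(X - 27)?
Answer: -662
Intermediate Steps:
o = -144 (o = 6*(12*(-2)) = 6*(-24) = -144)
X = -304 (X = -16 + 2*(-144) = -16 - 288 = -304)
C(2)*(X - 27) = 2*(-304 - 27) = 2*(-331) = -662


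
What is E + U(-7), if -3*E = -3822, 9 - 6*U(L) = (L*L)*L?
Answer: 3998/3 ≈ 1332.7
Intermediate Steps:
U(L) = 3/2 - L³/6 (U(L) = 3/2 - L*L*L/6 = 3/2 - L²*L/6 = 3/2 - L³/6)
E = 1274 (E = -⅓*(-3822) = 1274)
E + U(-7) = 1274 + (3/2 - ⅙*(-7)³) = 1274 + (3/2 - ⅙*(-343)) = 1274 + (3/2 + 343/6) = 1274 + 176/3 = 3998/3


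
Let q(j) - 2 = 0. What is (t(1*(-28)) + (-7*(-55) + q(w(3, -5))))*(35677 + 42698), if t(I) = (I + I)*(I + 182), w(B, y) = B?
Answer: -645574875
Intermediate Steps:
t(I) = 2*I*(182 + I) (t(I) = (2*I)*(182 + I) = 2*I*(182 + I))
q(j) = 2 (q(j) = 2 + 0 = 2)
(t(1*(-28)) + (-7*(-55) + q(w(3, -5))))*(35677 + 42698) = (2*(1*(-28))*(182 + 1*(-28)) + (-7*(-55) + 2))*(35677 + 42698) = (2*(-28)*(182 - 28) + (385 + 2))*78375 = (2*(-28)*154 + 387)*78375 = (-8624 + 387)*78375 = -8237*78375 = -645574875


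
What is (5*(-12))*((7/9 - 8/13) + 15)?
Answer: -35480/39 ≈ -909.74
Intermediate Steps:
(5*(-12))*((7/9 - 8/13) + 15) = -60*((7*(⅑) - 8*1/13) + 15) = -60*((7/9 - 8/13) + 15) = -60*(19/117 + 15) = -60*1774/117 = -35480/39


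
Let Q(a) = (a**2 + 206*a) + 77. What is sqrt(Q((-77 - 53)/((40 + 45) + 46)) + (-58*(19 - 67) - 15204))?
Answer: I*sqrt(215309503)/131 ≈ 112.01*I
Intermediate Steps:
Q(a) = 77 + a**2 + 206*a
sqrt(Q((-77 - 53)/((40 + 45) + 46)) + (-58*(19 - 67) - 15204)) = sqrt((77 + ((-77 - 53)/((40 + 45) + 46))**2 + 206*((-77 - 53)/((40 + 45) + 46))) + (-58*(19 - 67) - 15204)) = sqrt((77 + (-130/(85 + 46))**2 + 206*(-130/(85 + 46))) + (-58*(-48) - 15204)) = sqrt((77 + (-130/131)**2 + 206*(-130/131)) + (2784 - 15204)) = sqrt((77 + (-130*1/131)**2 + 206*(-130*1/131)) - 12420) = sqrt((77 + (-130/131)**2 + 206*(-130/131)) - 12420) = sqrt((77 + 16900/17161 - 26780/131) - 12420) = sqrt(-2169883/17161 - 12420) = sqrt(-215309503/17161) = I*sqrt(215309503)/131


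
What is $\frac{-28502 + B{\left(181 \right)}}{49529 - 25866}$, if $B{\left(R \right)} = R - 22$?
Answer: $- \frac{28343}{23663} \approx -1.1978$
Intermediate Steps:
$B{\left(R \right)} = -22 + R$ ($B{\left(R \right)} = R - 22 = -22 + R$)
$\frac{-28502 + B{\left(181 \right)}}{49529 - 25866} = \frac{-28502 + \left(-22 + 181\right)}{49529 - 25866} = \frac{-28502 + 159}{23663} = \left(-28343\right) \frac{1}{23663} = - \frac{28343}{23663}$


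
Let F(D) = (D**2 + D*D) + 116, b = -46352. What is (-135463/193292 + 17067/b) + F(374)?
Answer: 626864897870243/2239867696 ≈ 2.7987e+5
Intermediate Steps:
F(D) = 116 + 2*D**2 (F(D) = (D**2 + D**2) + 116 = 2*D**2 + 116 = 116 + 2*D**2)
(-135463/193292 + 17067/b) + F(374) = (-135463/193292 + 17067/(-46352)) + (116 + 2*374**2) = (-135463*1/193292 + 17067*(-1/46352)) + (116 + 2*139876) = (-135463/193292 - 17067/46352) + (116 + 279752) = -2394473885/2239867696 + 279868 = 626864897870243/2239867696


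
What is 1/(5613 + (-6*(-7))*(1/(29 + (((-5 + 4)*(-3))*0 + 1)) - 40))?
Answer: 5/19672 ≈ 0.00025417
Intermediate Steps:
1/(5613 + (-6*(-7))*(1/(29 + (((-5 + 4)*(-3))*0 + 1)) - 40)) = 1/(5613 + 42*(1/(29 + (-1*(-3)*0 + 1)) - 40)) = 1/(5613 + 42*(1/(29 + (3*0 + 1)) - 40)) = 1/(5613 + 42*(1/(29 + (0 + 1)) - 40)) = 1/(5613 + 42*(1/(29 + 1) - 40)) = 1/(5613 + 42*(1/30 - 40)) = 1/(5613 + 42*(-1199/30)) = 1/(5613 - 8393/5) = 1/(19672/5) = 5/19672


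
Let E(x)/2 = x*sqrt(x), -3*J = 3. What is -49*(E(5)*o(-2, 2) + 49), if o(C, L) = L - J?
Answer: -2401 - 1470*sqrt(5) ≈ -5688.0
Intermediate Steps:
J = -1 (J = -1/3*3 = -1)
E(x) = 2*x**(3/2) (E(x) = 2*(x*sqrt(x)) = 2*x**(3/2))
o(C, L) = 1 + L (o(C, L) = L - 1*(-1) = L + 1 = 1 + L)
-49*(E(5)*o(-2, 2) + 49) = -49*((2*5**(3/2))*(1 + 2) + 49) = -49*((2*(5*sqrt(5)))*3 + 49) = -49*((10*sqrt(5))*3 + 49) = -49*(30*sqrt(5) + 49) = -49*(49 + 30*sqrt(5)) = -2401 - 1470*sqrt(5)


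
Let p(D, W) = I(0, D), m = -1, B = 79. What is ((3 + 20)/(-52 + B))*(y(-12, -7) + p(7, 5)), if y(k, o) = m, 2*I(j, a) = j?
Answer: -23/27 ≈ -0.85185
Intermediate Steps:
I(j, a) = j/2
p(D, W) = 0 (p(D, W) = (½)*0 = 0)
y(k, o) = -1
((3 + 20)/(-52 + B))*(y(-12, -7) + p(7, 5)) = ((3 + 20)/(-52 + 79))*(-1 + 0) = (23/27)*(-1) = -23/27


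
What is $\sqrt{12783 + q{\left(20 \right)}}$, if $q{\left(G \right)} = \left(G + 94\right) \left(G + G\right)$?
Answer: $3 \sqrt{1927} \approx 131.69$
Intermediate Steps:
$q{\left(G \right)} = 2 G \left(94 + G\right)$ ($q{\left(G \right)} = \left(94 + G\right) 2 G = 2 G \left(94 + G\right)$)
$\sqrt{12783 + q{\left(20 \right)}} = \sqrt{12783 + 2 \cdot 20 \left(94 + 20\right)} = \sqrt{12783 + 2 \cdot 20 \cdot 114} = \sqrt{12783 + 4560} = \sqrt{17343} = 3 \sqrt{1927}$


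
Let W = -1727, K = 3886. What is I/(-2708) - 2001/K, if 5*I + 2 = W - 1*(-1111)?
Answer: -106431/226795 ≈ -0.46928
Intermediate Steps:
I = -618/5 (I = -2/5 + (-1727 - 1*(-1111))/5 = -2/5 + (-1727 + 1111)/5 = -2/5 + (1/5)*(-616) = -2/5 - 616/5 = -618/5 ≈ -123.60)
I/(-2708) - 2001/K = -618/5/(-2708) - 2001/3886 = -618/5*(-1/2708) - 2001*1/3886 = 309/6770 - 69/134 = -106431/226795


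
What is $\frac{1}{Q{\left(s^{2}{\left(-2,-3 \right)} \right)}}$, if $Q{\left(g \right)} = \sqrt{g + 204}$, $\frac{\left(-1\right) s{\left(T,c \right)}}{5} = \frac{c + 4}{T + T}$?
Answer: $\frac{4 \sqrt{3289}}{3289} \approx 0.069747$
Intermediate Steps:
$s{\left(T,c \right)} = - \frac{5 \left(4 + c\right)}{2 T}$ ($s{\left(T,c \right)} = - 5 \frac{c + 4}{T + T} = - 5 \frac{4 + c}{2 T} = - \frac{5 \left(4 + c\right)}{2 T}$)
$Q{\left(g \right)} = \sqrt{204 + g}$
$\frac{1}{Q{\left(s^{2}{\left(-2,-3 \right)} \right)}} = \frac{1}{\sqrt{204 + \left(\frac{5 \left(-4 - -3\right)}{2 \left(-2\right)}\right)^{2}}} = \frac{1}{\sqrt{204 + \left(\frac{5}{2} \left(- \frac{1}{2}\right) \left(-4 + 3\right)\right)^{2}}} = \frac{1}{\sqrt{204 + \left(\frac{5}{2} \left(- \frac{1}{2}\right) \left(-1\right)\right)^{2}}} = \frac{1}{\sqrt{204 + \left(\frac{5}{4}\right)^{2}}} = \frac{1}{\sqrt{204 + \frac{25}{16}}} = \frac{1}{\sqrt{\frac{3289}{16}}} = \frac{1}{\frac{1}{4} \sqrt{3289}} = \frac{4 \sqrt{3289}}{3289}$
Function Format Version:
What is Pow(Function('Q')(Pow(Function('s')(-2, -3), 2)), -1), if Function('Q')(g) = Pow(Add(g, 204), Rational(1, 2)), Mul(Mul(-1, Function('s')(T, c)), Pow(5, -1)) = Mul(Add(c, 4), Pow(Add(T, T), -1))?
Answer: Mul(Rational(4, 3289), Pow(3289, Rational(1, 2))) ≈ 0.069747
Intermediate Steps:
Function('s')(T, c) = Mul(Rational(-5, 2), Pow(T, -1), Add(4, c)) (Function('s')(T, c) = Mul(-5, Mul(Add(c, 4), Pow(Add(T, T), -1))) = Mul(-5, Mul(Add(4, c), Pow(Mul(2, T), -1))) = Mul(-5, Mul(Add(4, c), Mul(Rational(1, 2), Pow(T, -1)))) = Mul(-5, Mul(Rational(1, 2), Pow(T, -1), Add(4, c))) = Mul(Rational(-5, 2), Pow(T, -1), Add(4, c)))
Function('Q')(g) = Pow(Add(204, g), Rational(1, 2))
Pow(Function('Q')(Pow(Function('s')(-2, -3), 2)), -1) = Pow(Pow(Add(204, Pow(Mul(Rational(5, 2), Pow(-2, -1), Add(-4, Mul(-1, -3))), 2)), Rational(1, 2)), -1) = Pow(Pow(Add(204, Pow(Mul(Rational(5, 2), Rational(-1, 2), Add(-4, 3)), 2)), Rational(1, 2)), -1) = Pow(Pow(Add(204, Pow(Mul(Rational(5, 2), Rational(-1, 2), -1), 2)), Rational(1, 2)), -1) = Pow(Pow(Add(204, Pow(Rational(5, 4), 2)), Rational(1, 2)), -1) = Pow(Pow(Add(204, Rational(25, 16)), Rational(1, 2)), -1) = Pow(Pow(Rational(3289, 16), Rational(1, 2)), -1) = Pow(Mul(Rational(1, 4), Pow(3289, Rational(1, 2))), -1) = Mul(Rational(4, 3289), Pow(3289, Rational(1, 2)))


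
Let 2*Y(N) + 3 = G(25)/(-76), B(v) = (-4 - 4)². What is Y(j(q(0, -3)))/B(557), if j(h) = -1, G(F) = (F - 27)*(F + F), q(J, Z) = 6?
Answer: -1/76 ≈ -0.013158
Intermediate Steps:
G(F) = 2*F*(-27 + F) (G(F) = (-27 + F)*(2*F) = 2*F*(-27 + F))
B(v) = 64 (B(v) = (-8)² = 64)
Y(N) = -16/19 (Y(N) = -3/2 + ((2*25*(-27 + 25))/(-76))/2 = -3/2 + ((2*25*(-2))*(-1/76))/2 = -3/2 + (-100*(-1/76))/2 = -3/2 + (½)*(25/19) = -3/2 + 25/38 = -16/19)
Y(j(q(0, -3)))/B(557) = -16/19/64 = -16/19*1/64 = -1/76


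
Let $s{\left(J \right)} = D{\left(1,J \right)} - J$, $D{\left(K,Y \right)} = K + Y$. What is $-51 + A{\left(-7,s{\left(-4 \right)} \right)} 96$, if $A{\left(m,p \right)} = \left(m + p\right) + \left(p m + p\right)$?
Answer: $-1203$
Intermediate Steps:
$s{\left(J \right)} = 1$ ($s{\left(J \right)} = \left(1 + J\right) - J = 1$)
$A{\left(m,p \right)} = m + 2 p + m p$ ($A{\left(m,p \right)} = \left(m + p\right) + \left(m p + p\right) = \left(m + p\right) + \left(p + m p\right) = m + 2 p + m p$)
$-51 + A{\left(-7,s{\left(-4 \right)} \right)} 96 = -51 + \left(-7 + 2 \cdot 1 - 7\right) 96 = -51 + \left(-7 + 2 - 7\right) 96 = -51 - 1152 = -1203$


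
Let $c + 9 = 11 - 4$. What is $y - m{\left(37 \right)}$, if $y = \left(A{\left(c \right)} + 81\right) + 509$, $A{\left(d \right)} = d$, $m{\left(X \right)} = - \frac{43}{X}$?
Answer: $\frac{21799}{37} \approx 589.16$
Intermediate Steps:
$c = -2$ ($c = -9 + \left(11 - 4\right) = -9 + 7 = -2$)
$y = 588$ ($y = \left(-2 + 81\right) + 509 = 79 + 509 = 588$)
$y - m{\left(37 \right)} = 588 - - \frac{43}{37} = 588 + \frac{43}{37} = \frac{21799}{37}$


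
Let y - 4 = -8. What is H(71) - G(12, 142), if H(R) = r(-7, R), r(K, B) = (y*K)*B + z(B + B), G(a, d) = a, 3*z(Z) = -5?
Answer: 5923/3 ≈ 1974.3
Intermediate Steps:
z(Z) = -5/3 (z(Z) = (1/3)*(-5) = -5/3)
y = -4 (y = 4 - 8 = -4)
r(K, B) = -5/3 - 4*B*K (r(K, B) = (-4*K)*B - 5/3 = -4*B*K - 5/3 = -5/3 - 4*B*K)
H(R) = -5/3 + 28*R (H(R) = -5/3 - 4*R*(-7) = -5/3 + 28*R)
H(71) - G(12, 142) = (-5/3 + 28*71) - 1*12 = (-5/3 + 1988) - 12 = 5959/3 - 12 = 5923/3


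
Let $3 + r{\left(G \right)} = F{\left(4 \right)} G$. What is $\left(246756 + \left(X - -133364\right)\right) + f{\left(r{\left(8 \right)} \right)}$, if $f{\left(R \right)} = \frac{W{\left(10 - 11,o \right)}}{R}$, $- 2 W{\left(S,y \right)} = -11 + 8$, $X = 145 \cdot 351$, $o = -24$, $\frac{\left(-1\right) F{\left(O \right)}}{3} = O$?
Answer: $\frac{28446989}{66} \approx 4.3102 \cdot 10^{5}$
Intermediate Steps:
$F{\left(O \right)} = - 3 O$
$X = 50895$
$W{\left(S,y \right)} = \frac{3}{2}$ ($W{\left(S,y \right)} = - \frac{-11 + 8}{2} = \left(- \frac{1}{2}\right) \left(-3\right) = \frac{3}{2}$)
$r{\left(G \right)} = -3 - 12 G$ ($r{\left(G \right)} = -3 + \left(-3\right) 4 G = -3 - 12 G$)
$f{\left(R \right)} = \frac{3}{2 R}$
$\left(246756 + \left(X - -133364\right)\right) + f{\left(r{\left(8 \right)} \right)} = \left(246756 + \left(50895 - -133364\right)\right) + \frac{3}{2 \left(-3 - 96\right)} = \left(246756 + \left(50895 + 133364\right)\right) + \frac{3}{2 \left(-3 - 96\right)} = \left(246756 + 184259\right) + \frac{3}{2 \left(-99\right)} = 431015 + \frac{3}{2} \left(- \frac{1}{99}\right) = 431015 - \frac{1}{66} = \frac{28446989}{66}$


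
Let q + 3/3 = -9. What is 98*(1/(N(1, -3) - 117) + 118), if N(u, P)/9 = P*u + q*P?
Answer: 104083/9 ≈ 11565.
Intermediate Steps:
q = -10 (q = -1 - 9 = -10)
N(u, P) = -90*P + 9*P*u (N(u, P) = 9*(P*u - 10*P) = 9*(-10*P + P*u) = -90*P + 9*P*u)
98*(1/(N(1, -3) - 117) + 118) = 98*(1/(9*(-3)*(-10 + 1) - 117) + 118) = 98*(1/(9*(-3)*(-9) - 117) + 118) = 98*(1/(243 - 117) + 118) = 98*(1/126 + 118) = 98*(14869/126) = 104083/9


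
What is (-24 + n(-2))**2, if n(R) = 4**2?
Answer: 64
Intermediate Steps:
n(R) = 16
(-24 + n(-2))**2 = (-24 + 16)**2 = (-8)**2 = 64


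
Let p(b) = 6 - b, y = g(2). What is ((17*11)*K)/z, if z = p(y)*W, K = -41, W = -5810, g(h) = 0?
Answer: 7667/34860 ≈ 0.21994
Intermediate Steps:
y = 0
z = -34860 (z = (6 - 1*0)*(-5810) = (6 + 0)*(-5810) = 6*(-5810) = -34860)
((17*11)*K)/z = ((17*11)*(-41))/(-34860) = (187*(-41))*(-1/34860) = -7667*(-1/34860) = 7667/34860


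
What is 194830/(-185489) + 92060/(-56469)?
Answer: -28077972610/10474378341 ≈ -2.6806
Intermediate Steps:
194830/(-185489) + 92060/(-56469) = 194830*(-1/185489) + 92060*(-1/56469) = -194830/185489 - 92060/56469 = -28077972610/10474378341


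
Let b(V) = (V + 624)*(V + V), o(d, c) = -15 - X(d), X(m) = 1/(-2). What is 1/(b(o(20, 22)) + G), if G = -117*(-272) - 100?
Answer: 2/28097 ≈ 7.1182e-5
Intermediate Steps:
X(m) = -½
G = 31724 (G = 31824 - 100 = 31724)
o(d, c) = -29/2 (o(d, c) = -15 - 1*(-½) = -15 + ½ = -29/2)
b(V) = 2*V*(624 + V) (b(V) = (624 + V)*(2*V) = 2*V*(624 + V))
1/(b(o(20, 22)) + G) = 1/(2*(-29/2)*(624 - 29/2) + 31724) = 1/(2*(-29/2)*(1219/2) + 31724) = 1/(-35351/2 + 31724) = 1/(28097/2) = 2/28097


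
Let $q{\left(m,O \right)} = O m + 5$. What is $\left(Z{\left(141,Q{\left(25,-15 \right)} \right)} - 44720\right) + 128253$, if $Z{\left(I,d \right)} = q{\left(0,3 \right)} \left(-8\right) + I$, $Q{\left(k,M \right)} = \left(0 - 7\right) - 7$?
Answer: $83634$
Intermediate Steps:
$q{\left(m,O \right)} = 5 + O m$
$Q{\left(k,M \right)} = -14$ ($Q{\left(k,M \right)} = -7 - 7 = -14$)
$Z{\left(I,d \right)} = -40 + I$ ($Z{\left(I,d \right)} = \left(5 + 3 \cdot 0\right) \left(-8\right) + I = \left(5 + 0\right) \left(-8\right) + I = 5 \left(-8\right) + I = -40 + I$)
$\left(Z{\left(141,Q{\left(25,-15 \right)} \right)} - 44720\right) + 128253 = \left(\left(-40 + 141\right) - 44720\right) + 128253 = \left(101 - 44720\right) + 128253 = -44619 + 128253 = 83634$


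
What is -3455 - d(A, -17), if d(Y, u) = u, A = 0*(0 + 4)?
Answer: -3438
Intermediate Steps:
A = 0 (A = 0*4 = 0)
-3455 - d(A, -17) = -3455 - 1*(-17) = -3455 + 17 = -3438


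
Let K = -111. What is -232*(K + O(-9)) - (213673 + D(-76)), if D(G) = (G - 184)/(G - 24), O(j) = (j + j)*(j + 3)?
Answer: -1064898/5 ≈ -2.1298e+5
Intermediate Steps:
O(j) = 2*j*(3 + j) (O(j) = (2*j)*(3 + j) = 2*j*(3 + j))
D(G) = (-184 + G)/(-24 + G)
-232*(K + O(-9)) - (213673 + D(-76)) = -232*(-111 + 2*(-9)*(3 - 9)) - (213673 + (-184 - 76)/(-24 - 76)) = -232*(-111 + 2*(-9)*(-6)) - (213673 - 260/(-100)) = -232*(-111 + 108) - (213673 - 1/100*(-260)) = -232*(-3) - (213673 + 13/5) = 696 - 1*1068378/5 = 696 - 1068378/5 = -1064898/5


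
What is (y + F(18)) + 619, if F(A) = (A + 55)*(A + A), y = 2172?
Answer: 5419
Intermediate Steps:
F(A) = 2*A*(55 + A) (F(A) = (55 + A)*(2*A) = 2*A*(55 + A))
(y + F(18)) + 619 = (2172 + 2*18*(55 + 18)) + 619 = (2172 + 2*18*73) + 619 = (2172 + 2628) + 619 = 4800 + 619 = 5419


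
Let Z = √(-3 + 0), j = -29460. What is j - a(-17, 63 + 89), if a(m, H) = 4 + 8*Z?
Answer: -29464 - 8*I*√3 ≈ -29464.0 - 13.856*I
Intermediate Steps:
Z = I*√3 (Z = √(-3) = I*√3 ≈ 1.732*I)
a(m, H) = 4 + 8*I*√3 (a(m, H) = 4 + 8*(I*√3) = 4 + 8*I*√3)
j - a(-17, 63 + 89) = -29460 - (4 + 8*I*√3) = -29460 + (-4 - 8*I*√3) = -29464 - 8*I*√3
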